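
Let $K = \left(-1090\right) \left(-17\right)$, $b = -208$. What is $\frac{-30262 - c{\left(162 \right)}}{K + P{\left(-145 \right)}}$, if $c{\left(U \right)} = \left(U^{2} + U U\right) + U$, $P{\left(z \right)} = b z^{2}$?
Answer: $\frac{41456}{2177335} \approx 0.01904$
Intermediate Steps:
$P{\left(z \right)} = - 208 z^{2}$
$c{\left(U \right)} = U + 2 U^{2}$ ($c{\left(U \right)} = \left(U^{2} + U^{2}\right) + U = 2 U^{2} + U = U + 2 U^{2}$)
$K = 18530$
$\frac{-30262 - c{\left(162 \right)}}{K + P{\left(-145 \right)}} = \frac{-30262 - 162 \left(1 + 2 \cdot 162\right)}{18530 - 208 \left(-145\right)^{2}} = \frac{-30262 - 162 \left(1 + 324\right)}{18530 - 4373200} = \frac{-30262 - 162 \cdot 325}{18530 - 4373200} = \frac{-30262 - 52650}{-4354670} = \left(-30262 - 52650\right) \left(- \frac{1}{4354670}\right) = \left(-82912\right) \left(- \frac{1}{4354670}\right) = \frac{41456}{2177335}$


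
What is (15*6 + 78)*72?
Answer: 12096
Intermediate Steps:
(15*6 + 78)*72 = (90 + 78)*72 = 168*72 = 12096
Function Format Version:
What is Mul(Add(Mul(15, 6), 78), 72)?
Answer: 12096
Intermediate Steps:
Mul(Add(Mul(15, 6), 78), 72) = Mul(Add(90, 78), 72) = Mul(168, 72) = 12096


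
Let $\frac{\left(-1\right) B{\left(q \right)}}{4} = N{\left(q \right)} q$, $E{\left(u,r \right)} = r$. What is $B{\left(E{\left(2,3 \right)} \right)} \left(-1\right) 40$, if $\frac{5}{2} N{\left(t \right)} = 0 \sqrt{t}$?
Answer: $0$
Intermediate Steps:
$N{\left(t \right)} = 0$ ($N{\left(t \right)} = \frac{2 \cdot 0 \sqrt{t}}{5} = \frac{2}{5} \cdot 0 = 0$)
$B{\left(q \right)} = 0$ ($B{\left(q \right)} = - 4 \cdot 0 q = \left(-4\right) 0 = 0$)
$B{\left(E{\left(2,3 \right)} \right)} \left(-1\right) 40 = 0 \left(-1\right) 40 = 0 \cdot 40 = 0$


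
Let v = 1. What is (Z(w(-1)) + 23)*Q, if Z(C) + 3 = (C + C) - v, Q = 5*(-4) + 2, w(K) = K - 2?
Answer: -234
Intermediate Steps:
w(K) = -2 + K
Q = -18 (Q = -20 + 2 = -18)
Z(C) = -4 + 2*C (Z(C) = -3 + ((C + C) - 1*1) = -3 + (2*C - 1) = -3 + (-1 + 2*C) = -4 + 2*C)
(Z(w(-1)) + 23)*Q = ((-4 + 2*(-2 - 1)) + 23)*(-18) = ((-4 + 2*(-3)) + 23)*(-18) = ((-4 - 6) + 23)*(-18) = (-10 + 23)*(-18) = 13*(-18) = -234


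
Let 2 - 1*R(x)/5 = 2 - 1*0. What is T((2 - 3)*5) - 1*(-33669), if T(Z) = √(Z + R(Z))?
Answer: 33669 + I*√5 ≈ 33669.0 + 2.2361*I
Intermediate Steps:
R(x) = 0 (R(x) = 10 - 5*(2 - 1*0) = 10 - 5*(2 + 0) = 10 - 5*2 = 10 - 10 = 0)
T(Z) = √Z (T(Z) = √(Z + 0) = √Z)
T((2 - 3)*5) - 1*(-33669) = √((2 - 3)*5) - 1*(-33669) = √(-1*5) + 33669 = √(-5) + 33669 = I*√5 + 33669 = 33669 + I*√5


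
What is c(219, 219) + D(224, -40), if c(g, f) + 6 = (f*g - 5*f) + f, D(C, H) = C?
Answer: 47303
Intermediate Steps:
c(g, f) = -6 - 4*f + f*g (c(g, f) = -6 + ((f*g - 5*f) + f) = -6 + ((-5*f + f*g) + f) = -6 + (-4*f + f*g) = -6 - 4*f + f*g)
c(219, 219) + D(224, -40) = (-6 - 4*219 + 219*219) + 224 = (-6 - 876 + 47961) + 224 = 47079 + 224 = 47303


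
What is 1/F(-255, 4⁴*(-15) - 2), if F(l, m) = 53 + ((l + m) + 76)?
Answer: -1/3968 ≈ -0.00025202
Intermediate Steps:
F(l, m) = 129 + l + m (F(l, m) = 53 + (76 + l + m) = 129 + l + m)
1/F(-255, 4⁴*(-15) - 2) = 1/(129 - 255 + (4⁴*(-15) - 2)) = 1/(129 - 255 + (256*(-15) - 2)) = 1/(129 - 255 + (-3840 - 2)) = 1/(129 - 255 - 3842) = 1/(-3968) = -1/3968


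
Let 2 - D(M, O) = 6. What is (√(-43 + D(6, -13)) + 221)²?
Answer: (221 + I*√47)² ≈ 48794.0 + 3030.2*I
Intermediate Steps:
D(M, O) = -4 (D(M, O) = 2 - 1*6 = 2 - 6 = -4)
(√(-43 + D(6, -13)) + 221)² = (√(-43 - 4) + 221)² = (√(-47) + 221)² = (I*√47 + 221)² = (221 + I*√47)²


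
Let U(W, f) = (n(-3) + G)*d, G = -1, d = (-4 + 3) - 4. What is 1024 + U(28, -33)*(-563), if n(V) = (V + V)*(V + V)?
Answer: 99549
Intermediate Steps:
d = -5 (d = -1 - 4 = -5)
n(V) = 4*V² (n(V) = (2*V)*(2*V) = 4*V²)
U(W, f) = -175 (U(W, f) = (4*(-3)² - 1)*(-5) = (4*9 - 1)*(-5) = (36 - 1)*(-5) = 35*(-5) = -175)
1024 + U(28, -33)*(-563) = 1024 - 175*(-563) = 1024 + 98525 = 99549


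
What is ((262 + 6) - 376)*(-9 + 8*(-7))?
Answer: 7020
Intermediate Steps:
((262 + 6) - 376)*(-9 + 8*(-7)) = (268 - 376)*(-9 - 56) = -108*(-65) = 7020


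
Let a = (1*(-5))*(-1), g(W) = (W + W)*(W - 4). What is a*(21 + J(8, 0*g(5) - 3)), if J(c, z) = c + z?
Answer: 130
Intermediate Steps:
g(W) = 2*W*(-4 + W) (g(W) = (2*W)*(-4 + W) = 2*W*(-4 + W))
a = 5 (a = -5*(-1) = 5)
a*(21 + J(8, 0*g(5) - 3)) = 5*(21 + (8 + (0*(2*5*(-4 + 5)) - 3))) = 5*(21 + (8 + (0*(2*5*1) - 3))) = 5*(21 + (8 + (0*10 - 3))) = 5*(21 + (8 + (0 - 3))) = 5*(21 + (8 - 3)) = 5*(21 + 5) = 5*26 = 130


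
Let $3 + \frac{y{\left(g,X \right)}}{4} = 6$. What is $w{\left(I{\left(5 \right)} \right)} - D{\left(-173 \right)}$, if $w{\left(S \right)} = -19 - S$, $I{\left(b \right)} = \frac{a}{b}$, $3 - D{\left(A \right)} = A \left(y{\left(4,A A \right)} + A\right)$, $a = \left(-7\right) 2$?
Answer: $\frac{139169}{5} \approx 27834.0$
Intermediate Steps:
$y{\left(g,X \right)} = 12$ ($y{\left(g,X \right)} = -12 + 4 \cdot 6 = -12 + 24 = 12$)
$a = -14$
$D{\left(A \right)} = 3 - A \left(12 + A\right)$
$I{\left(b \right)} = - \frac{14}{b}$
$w{\left(I{\left(5 \right)} \right)} - D{\left(-173 \right)} = \left(-19 - - \frac{14}{5}\right) - \left(3 - \left(-173\right)^{2} - -2076\right) = \left(-19 - \left(-14\right) \frac{1}{5}\right) - \left(3 - 29929 + 2076\right) = \left(-19 - - \frac{14}{5}\right) - \left(3 - 29929 + 2076\right) = \left(-19 + \frac{14}{5}\right) - -27850 = - \frac{81}{5} + 27850 = \frac{139169}{5}$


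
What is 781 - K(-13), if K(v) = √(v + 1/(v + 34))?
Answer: 781 - 4*I*√357/21 ≈ 781.0 - 3.5989*I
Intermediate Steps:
K(v) = √(v + 1/(34 + v))
781 - K(-13) = 781 - √((1 - 13*(34 - 13))/(34 - 13)) = 781 - √((1 - 13*21)/21) = 781 - √((1 - 273)/21) = 781 - √((1/21)*(-272)) = 781 - √(-272/21) = 781 - 4*I*√357/21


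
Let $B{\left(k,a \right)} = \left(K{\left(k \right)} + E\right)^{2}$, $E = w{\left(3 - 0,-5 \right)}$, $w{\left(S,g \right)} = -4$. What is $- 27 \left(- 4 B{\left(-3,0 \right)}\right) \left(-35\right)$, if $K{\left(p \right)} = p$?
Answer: $-185220$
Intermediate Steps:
$E = -4$
$B{\left(k,a \right)} = \left(-4 + k\right)^{2}$ ($B{\left(k,a \right)} = \left(k - 4\right)^{2} = \left(-4 + k\right)^{2}$)
$- 27 \left(- 4 B{\left(-3,0 \right)}\right) \left(-35\right) = - 27 \left(- 4 \left(-4 - 3\right)^{2}\right) \left(-35\right) = - 27 \left(- 4 \left(-7\right)^{2}\right) \left(-35\right) = - 27 \left(\left(-4\right) 49\right) \left(-35\right) = \left(-27\right) \left(-196\right) \left(-35\right) = 5292 \left(-35\right) = -185220$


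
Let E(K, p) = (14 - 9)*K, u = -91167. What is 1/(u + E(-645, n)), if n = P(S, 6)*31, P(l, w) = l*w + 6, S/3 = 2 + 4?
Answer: -1/94392 ≈ -1.0594e-5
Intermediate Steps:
S = 18 (S = 3*(2 + 4) = 3*6 = 18)
P(l, w) = 6 + l*w
n = 3534 (n = (6 + 18*6)*31 = (6 + 108)*31 = 114*31 = 3534)
E(K, p) = 5*K
1/(u + E(-645, n)) = 1/(-91167 + 5*(-645)) = 1/(-91167 - 3225) = 1/(-94392) = -1/94392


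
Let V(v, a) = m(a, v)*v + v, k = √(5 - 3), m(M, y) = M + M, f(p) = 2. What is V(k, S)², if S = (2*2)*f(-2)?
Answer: 578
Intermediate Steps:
m(M, y) = 2*M
k = √2 ≈ 1.4142
S = 8 (S = (2*2)*2 = 4*2 = 8)
V(v, a) = v + 2*a*v (V(v, a) = (2*a)*v + v = 2*a*v + v = v + 2*a*v)
V(k, S)² = (√2*(1 + 2*8))² = (√2*(1 + 16))² = (√2*17)² = (17*√2)² = 578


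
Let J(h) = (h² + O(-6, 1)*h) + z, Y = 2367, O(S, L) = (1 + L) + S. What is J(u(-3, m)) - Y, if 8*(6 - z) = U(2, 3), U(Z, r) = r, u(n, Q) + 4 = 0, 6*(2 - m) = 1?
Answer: -18635/8 ≈ -2329.4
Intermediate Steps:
m = 11/6 (m = 2 - ⅙*1 = 2 - ⅙ = 11/6 ≈ 1.8333)
u(n, Q) = -4 (u(n, Q) = -4 + 0 = -4)
O(S, L) = 1 + L + S
z = 45/8 (z = 6 - ⅛*3 = 6 - 3/8 = 45/8 ≈ 5.6250)
J(h) = 45/8 + h² - 4*h (J(h) = (h² + (1 + 1 - 6)*h) + 45/8 = (h² - 4*h) + 45/8 = 45/8 + h² - 4*h)
J(u(-3, m)) - Y = (45/8 + (-4)² - 4*(-4)) - 1*2367 = (45/8 + 16 + 16) - 2367 = 301/8 - 2367 = -18635/8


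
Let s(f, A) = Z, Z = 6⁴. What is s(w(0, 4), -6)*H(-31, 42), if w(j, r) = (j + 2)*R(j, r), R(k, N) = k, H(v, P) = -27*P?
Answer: -1469664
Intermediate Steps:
w(j, r) = j*(2 + j) (w(j, r) = (j + 2)*j = (2 + j)*j = j*(2 + j))
Z = 1296
s(f, A) = 1296
s(w(0, 4), -6)*H(-31, 42) = 1296*(-27*42) = 1296*(-1134) = -1469664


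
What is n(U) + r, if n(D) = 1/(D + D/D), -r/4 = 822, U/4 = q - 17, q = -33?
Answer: -654313/199 ≈ -3288.0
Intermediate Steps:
U = -200 (U = 4*(-33 - 17) = 4*(-50) = -200)
r = -3288 (r = -4*822 = -3288)
n(D) = 1/(1 + D) (n(D) = 1/(D + 1) = 1/(1 + D))
n(U) + r = 1/(1 - 200) - 3288 = 1/(-199) - 3288 = -1/199 - 3288 = -654313/199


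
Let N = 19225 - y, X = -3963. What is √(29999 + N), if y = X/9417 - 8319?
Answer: 7*√11571301978/3139 ≈ 239.88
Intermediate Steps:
y = -26114662/3139 (y = -3963/9417 - 8319 = -3963*1/9417 - 8319 = -1321/3139 - 8319 = -26114662/3139 ≈ -8319.4)
N = 86461937/3139 (N = 19225 - 1*(-26114662/3139) = 19225 + 26114662/3139 = 86461937/3139 ≈ 27544.)
√(29999 + N) = √(29999 + 86461937/3139) = √(180628798/3139) = 7*√11571301978/3139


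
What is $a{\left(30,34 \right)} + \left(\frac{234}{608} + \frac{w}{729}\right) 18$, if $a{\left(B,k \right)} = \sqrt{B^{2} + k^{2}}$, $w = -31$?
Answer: $\frac{75869}{12312} + 2 \sqrt{514} \approx 51.505$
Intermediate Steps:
$a{\left(30,34 \right)} + \left(\frac{234}{608} + \frac{w}{729}\right) 18 = \sqrt{30^{2} + 34^{2}} + \left(\frac{234}{608} - \frac{31}{729}\right) 18 = \sqrt{900 + 1156} + \left(234 \cdot \frac{1}{608} - \frac{31}{729}\right) 18 = \sqrt{2056} + \left(\frac{117}{304} - \frac{31}{729}\right) 18 = 2 \sqrt{514} + \frac{75869}{221616} \cdot 18 = 2 \sqrt{514} + \frac{75869}{12312} = \frac{75869}{12312} + 2 \sqrt{514}$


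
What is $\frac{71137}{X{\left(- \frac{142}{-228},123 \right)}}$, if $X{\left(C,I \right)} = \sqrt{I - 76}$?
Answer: $\frac{71137 \sqrt{47}}{47} \approx 10376.0$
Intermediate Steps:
$X{\left(C,I \right)} = \sqrt{-76 + I}$
$\frac{71137}{X{\left(- \frac{142}{-228},123 \right)}} = \frac{71137}{\sqrt{-76 + 123}} = \frac{71137}{\sqrt{47}} = 71137 \frac{\sqrt{47}}{47} = \frac{71137 \sqrt{47}}{47}$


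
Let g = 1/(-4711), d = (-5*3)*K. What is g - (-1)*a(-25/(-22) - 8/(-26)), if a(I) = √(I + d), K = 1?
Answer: -1/4711 + I*√1108822/286 ≈ -0.00021227 + 3.6818*I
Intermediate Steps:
d = -15 (d = -5*3*1 = -15*1 = -15)
a(I) = √(-15 + I) (a(I) = √(I - 15) = √(-15 + I))
g = -1/4711 ≈ -0.00021227
g - (-1)*a(-25/(-22) - 8/(-26)) = -1/4711 - (-1)*√(-15 + (-25/(-22) - 8/(-26))) = -1/4711 - (-1)*√(-15 + (-25*(-1/22) - 8*(-1/26))) = -1/4711 - (-1)*√(-15 + (25/22 + 4/13)) = -1/4711 - (-1)*√(-15 + 413/286) = -1/4711 - (-1)*√(-3877/286) = -1/4711 - (-1)*I*√1108822/286 = -1/4711 + I*√1108822/286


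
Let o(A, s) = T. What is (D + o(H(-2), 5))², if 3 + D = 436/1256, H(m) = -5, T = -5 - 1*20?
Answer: 75394489/98596 ≈ 764.68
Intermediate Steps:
T = -25 (T = -5 - 20 = -25)
o(A, s) = -25
D = -833/314 (D = -3 + 436/1256 = -3 + 436*(1/1256) = -3 + 109/314 = -833/314 ≈ -2.6529)
(D + o(H(-2), 5))² = (-833/314 - 25)² = (-8683/314)² = 75394489/98596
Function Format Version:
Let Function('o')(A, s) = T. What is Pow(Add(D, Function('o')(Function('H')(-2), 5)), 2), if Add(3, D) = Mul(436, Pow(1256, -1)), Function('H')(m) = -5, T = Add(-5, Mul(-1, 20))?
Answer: Rational(75394489, 98596) ≈ 764.68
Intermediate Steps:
T = -25 (T = Add(-5, -20) = -25)
Function('o')(A, s) = -25
D = Rational(-833, 314) (D = Add(-3, Mul(436, Pow(1256, -1))) = Add(-3, Mul(436, Rational(1, 1256))) = Add(-3, Rational(109, 314)) = Rational(-833, 314) ≈ -2.6529)
Pow(Add(D, Function('o')(Function('H')(-2), 5)), 2) = Pow(Add(Rational(-833, 314), -25), 2) = Pow(Rational(-8683, 314), 2) = Rational(75394489, 98596)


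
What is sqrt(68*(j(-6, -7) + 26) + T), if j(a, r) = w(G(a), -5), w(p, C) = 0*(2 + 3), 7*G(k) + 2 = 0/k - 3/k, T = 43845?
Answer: sqrt(45613) ≈ 213.57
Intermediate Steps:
G(k) = -2/7 - 3/(7*k) (G(k) = -2/7 + (0/k - 3/k)/7 = -2/7 + (0 - 3/k)/7 = -2/7 + (-3/k)/7 = -2/7 - 3/(7*k))
w(p, C) = 0 (w(p, C) = 0*5 = 0)
j(a, r) = 0
sqrt(68*(j(-6, -7) + 26) + T) = sqrt(68*(0 + 26) + 43845) = sqrt(68*26 + 43845) = sqrt(1768 + 43845) = sqrt(45613)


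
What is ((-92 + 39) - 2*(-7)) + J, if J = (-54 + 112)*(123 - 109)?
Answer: 773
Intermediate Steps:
J = 812 (J = 58*14 = 812)
((-92 + 39) - 2*(-7)) + J = ((-92 + 39) - 2*(-7)) + 812 = (-53 + 14) + 812 = -39 + 812 = 773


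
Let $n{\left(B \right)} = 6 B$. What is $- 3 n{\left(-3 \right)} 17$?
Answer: $918$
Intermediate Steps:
$- 3 n{\left(-3 \right)} 17 = - 3 \cdot 6 \left(-3\right) 17 = \left(-3\right) \left(-18\right) 17 = 54 \cdot 17 = 918$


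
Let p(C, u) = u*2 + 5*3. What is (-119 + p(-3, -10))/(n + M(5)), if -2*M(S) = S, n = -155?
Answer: 248/315 ≈ 0.78730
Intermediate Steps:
p(C, u) = 15 + 2*u (p(C, u) = 2*u + 15 = 15 + 2*u)
M(S) = -S/2
(-119 + p(-3, -10))/(n + M(5)) = (-119 + (15 + 2*(-10)))/(-155 - ½*5) = (-119 + (15 - 20))/(-155 - 5/2) = (-119 - 5)/(-315/2) = -124*(-2/315) = 248/315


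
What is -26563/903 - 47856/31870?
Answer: -444888389/14389305 ≈ -30.918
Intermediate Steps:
-26563/903 - 47856/31870 = -26563*1/903 - 47856*1/31870 = -26563/903 - 23928/15935 = -444888389/14389305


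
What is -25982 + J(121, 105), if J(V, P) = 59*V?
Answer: -18843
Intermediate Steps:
-25982 + J(121, 105) = -25982 + 59*121 = -25982 + 7139 = -18843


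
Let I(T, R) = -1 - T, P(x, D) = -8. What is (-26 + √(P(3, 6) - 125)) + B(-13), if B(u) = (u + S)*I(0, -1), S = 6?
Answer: -19 + I*√133 ≈ -19.0 + 11.533*I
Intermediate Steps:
B(u) = -6 - u (B(u) = (u + 6)*(-1 - 1*0) = (6 + u)*(-1 + 0) = (6 + u)*(-1) = -6 - u)
(-26 + √(P(3, 6) - 125)) + B(-13) = (-26 + √(-8 - 125)) + (-6 - 1*(-13)) = (-26 + √(-133)) + (-6 + 13) = (-26 + I*√133) + 7 = -19 + I*√133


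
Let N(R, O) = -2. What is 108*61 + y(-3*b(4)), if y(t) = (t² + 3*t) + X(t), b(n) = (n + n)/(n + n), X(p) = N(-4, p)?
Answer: 6586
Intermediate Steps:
X(p) = -2
b(n) = 1 (b(n) = (2*n)/((2*n)) = (2*n)*(1/(2*n)) = 1)
y(t) = -2 + t² + 3*t (y(t) = (t² + 3*t) - 2 = -2 + t² + 3*t)
108*61 + y(-3*b(4)) = 108*61 + (-2 + (-3*1)² + 3*(-3*1)) = 6588 + (-2 + (-3)² + 3*(-3)) = 6588 + (-2 + 9 - 9) = 6588 - 2 = 6586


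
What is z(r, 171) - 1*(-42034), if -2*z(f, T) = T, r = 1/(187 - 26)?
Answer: 83897/2 ≈ 41949.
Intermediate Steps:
r = 1/161 ≈ 0.0062112
z(f, T) = -T/2
z(r, 171) - 1*(-42034) = -½*171 - 1*(-42034) = -171/2 + 42034 = 83897/2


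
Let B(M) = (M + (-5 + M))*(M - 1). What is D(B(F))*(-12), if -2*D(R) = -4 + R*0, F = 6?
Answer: -24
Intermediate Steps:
B(M) = (-1 + M)*(-5 + 2*M) (B(M) = (-5 + 2*M)*(-1 + M) = (-1 + M)*(-5 + 2*M))
D(R) = 2 (D(R) = -(-4 + R*0)/2 = -(-4 + 0)/2 = -½*(-4) = 2)
D(B(F))*(-12) = 2*(-12) = -24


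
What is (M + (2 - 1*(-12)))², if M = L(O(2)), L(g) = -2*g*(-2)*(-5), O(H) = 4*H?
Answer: 21316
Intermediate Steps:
L(g) = -20*g (L(g) = -2*(-2*g)*(-5) = -20*g)
M = -160 (M = -80*2 = -20*8 = -160)
(M + (2 - 1*(-12)))² = (-160 + (2 - 1*(-12)))² = (-160 + (2 + 12))² = (-160 + 14)² = (-146)² = 21316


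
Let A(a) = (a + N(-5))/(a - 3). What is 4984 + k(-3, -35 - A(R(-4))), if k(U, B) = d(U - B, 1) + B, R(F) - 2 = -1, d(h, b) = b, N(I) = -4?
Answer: 9897/2 ≈ 4948.5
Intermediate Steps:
R(F) = 1 (R(F) = 2 - 1 = 1)
A(a) = (-4 + a)/(-3 + a) (A(a) = (a - 4)/(a - 3) = (-4 + a)/(-3 + a))
k(U, B) = 1 + B
4984 + k(-3, -35 - A(R(-4))) = 4984 + (1 + (-35 - (-4 + 1)/(-3 + 1))) = 4984 + (1 + (-35 - (-3)/(-2))) = 4984 + (1 + (-35 - (-1)*(-3)/2)) = 4984 + (1 + (-35 - 1*3/2)) = 4984 + (1 + (-35 - 3/2)) = 4984 + (1 - 73/2) = 4984 - 71/2 = 9897/2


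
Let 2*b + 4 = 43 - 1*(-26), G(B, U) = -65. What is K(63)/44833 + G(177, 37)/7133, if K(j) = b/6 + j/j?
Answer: -34420499/3837525468 ≈ -0.0089695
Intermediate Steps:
b = 65/2 (b = -2 + (43 - 1*(-26))/2 = -2 + (43 + 26)/2 = -2 + (½)*69 = -2 + 69/2 = 65/2 ≈ 32.500)
K(j) = 77/12 (K(j) = (65/2)/6 + j/j = (65/2)*(⅙) + 1 = 65/12 + 1 = 77/12)
K(63)/44833 + G(177, 37)/7133 = (77/12)/44833 - 65/7133 = (77/12)*(1/44833) - 65*1/7133 = 77/537996 - 65/7133 = -34420499/3837525468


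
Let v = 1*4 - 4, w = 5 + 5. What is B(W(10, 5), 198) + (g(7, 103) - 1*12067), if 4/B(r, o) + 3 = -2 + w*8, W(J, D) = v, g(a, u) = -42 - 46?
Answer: -911621/75 ≈ -12155.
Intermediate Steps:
g(a, u) = -88
w = 10
v = 0 (v = 4 - 4 = 0)
W(J, D) = 0
B(r, o) = 4/75 (B(r, o) = 4/(-3 + (-2 + 10*8)) = 4/(-3 + (-2 + 80)) = 4/(-3 + 78) = 4/75)
B(W(10, 5), 198) + (g(7, 103) - 1*12067) = 4/75 + (-88 - 1*12067) = 4/75 + (-88 - 12067) = 4/75 - 12155 = -911621/75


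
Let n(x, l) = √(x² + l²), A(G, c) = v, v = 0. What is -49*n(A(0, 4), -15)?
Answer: -735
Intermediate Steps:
A(G, c) = 0
n(x, l) = √(l² + x²)
-49*n(A(0, 4), -15) = -49*√((-15)² + 0²) = -49*√(225 + 0) = -49*√225 = -49*15 = -735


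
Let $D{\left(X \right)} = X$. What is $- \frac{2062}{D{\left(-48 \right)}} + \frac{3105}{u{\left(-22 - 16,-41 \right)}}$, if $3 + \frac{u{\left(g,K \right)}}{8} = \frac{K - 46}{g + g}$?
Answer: $- \frac{187523}{1128} \approx -166.24$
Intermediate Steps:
$u{\left(g,K \right)} = -24 + \frac{4 \left(-46 + K\right)}{g}$ ($u{\left(g,K \right)} = -24 + 8 \frac{K - 46}{g + g} = -24 + 8 \frac{-46 + K}{2 g} = -24 + \frac{4 \left(-46 + K\right)}{g}$)
$- \frac{2062}{D{\left(-48 \right)}} + \frac{3105}{u{\left(-22 - 16,-41 \right)}} = - \frac{2062}{-48} + \frac{3105}{4 \frac{1}{-22 - 16} \left(-46 - 41 - 6 \left(-22 - 16\right)\right)} = \left(-2062\right) \left(- \frac{1}{48}\right) + \frac{3105}{4 \frac{1}{-38} \left(-46 - 41 - -228\right)} = \frac{1031}{24} + \frac{3105}{4 \left(- \frac{1}{38}\right) \left(-46 - 41 + 228\right)} = \frac{1031}{24} + \frac{3105}{4 \left(- \frac{1}{38}\right) 141} = \frac{1031}{24} + \frac{3105}{- \frac{282}{19}} = \frac{1031}{24} + 3105 \left(- \frac{19}{282}\right) = \frac{1031}{24} - \frac{19665}{94} = - \frac{187523}{1128}$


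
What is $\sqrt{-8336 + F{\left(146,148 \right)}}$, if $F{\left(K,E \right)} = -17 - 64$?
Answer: $i \sqrt{8417} \approx 91.744 i$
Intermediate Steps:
$F{\left(K,E \right)} = -81$
$\sqrt{-8336 + F{\left(146,148 \right)}} = \sqrt{-8336 - 81} = \sqrt{-8417} = i \sqrt{8417}$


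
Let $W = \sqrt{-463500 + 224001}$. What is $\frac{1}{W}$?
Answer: $- \frac{i \sqrt{26611}}{79833} \approx - 0.0020434 i$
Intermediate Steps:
$W = 3 i \sqrt{26611}$ ($W = \sqrt{-239499} = 3 i \sqrt{26611} \approx 489.39 i$)
$\frac{1}{W} = \frac{1}{3 i \sqrt{26611}} = - \frac{i \sqrt{26611}}{79833}$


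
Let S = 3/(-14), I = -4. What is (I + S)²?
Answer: 3481/196 ≈ 17.760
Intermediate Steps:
S = -3/14 (S = 3*(-1/14) = -3/14 ≈ -0.21429)
(I + S)² = (-4 - 3/14)² = (-59/14)² = 3481/196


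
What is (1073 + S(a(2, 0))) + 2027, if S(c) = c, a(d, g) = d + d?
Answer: 3104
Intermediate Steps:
a(d, g) = 2*d
(1073 + S(a(2, 0))) + 2027 = (1073 + 2*2) + 2027 = (1073 + 4) + 2027 = 1077 + 2027 = 3104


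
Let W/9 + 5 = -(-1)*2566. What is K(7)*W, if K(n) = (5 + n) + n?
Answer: 437931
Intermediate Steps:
W = 23049 (W = -45 + 9*(-(-1)*2566) = -45 + 9*(-1*(-2566)) = -45 + 9*2566 = -45 + 23094 = 23049)
K(n) = 5 + 2*n
K(7)*W = (5 + 2*7)*23049 = (5 + 14)*23049 = 19*23049 = 437931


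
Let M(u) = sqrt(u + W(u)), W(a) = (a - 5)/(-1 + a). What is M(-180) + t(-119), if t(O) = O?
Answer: -119 + I*sqrt(5863495)/181 ≈ -119.0 + 13.378*I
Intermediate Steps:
W(a) = (-5 + a)/(-1 + a)
M(u) = sqrt(u + (-5 + u)/(-1 + u))
M(-180) + t(-119) = sqrt((-5 + (-180)**2)/(-1 - 180)) - 119 = sqrt((-5 + 32400)/(-181)) - 119 = sqrt(-1/181*32395) - 119 = sqrt(-32395/181) - 119 = I*sqrt(5863495)/181 - 119 = -119 + I*sqrt(5863495)/181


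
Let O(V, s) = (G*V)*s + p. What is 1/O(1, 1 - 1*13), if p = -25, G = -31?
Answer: 1/347 ≈ 0.0028818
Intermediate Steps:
O(V, s) = -25 - 31*V*s (O(V, s) = (-31*V)*s - 25 = -31*V*s - 25 = -25 - 31*V*s)
1/O(1, 1 - 1*13) = 1/(-25 - 31*1*(1 - 1*13)) = 1/(-25 - 31*1*(1 - 13)) = 1/(-25 - 31*1*(-12)) = 1/(-25 + 372) = 1/347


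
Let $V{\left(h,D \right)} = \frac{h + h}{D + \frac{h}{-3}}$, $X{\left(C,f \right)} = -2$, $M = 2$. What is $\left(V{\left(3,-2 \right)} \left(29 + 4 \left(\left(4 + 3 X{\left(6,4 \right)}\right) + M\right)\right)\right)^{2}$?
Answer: $3364$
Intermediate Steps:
$V{\left(h,D \right)} = \frac{2 h}{D - \frac{h}{3}}$ ($V{\left(h,D \right)} = \frac{2 h}{D + h \left(- \frac{1}{3}\right)} = \frac{2 h}{D - \frac{h}{3}}$)
$\left(V{\left(3,-2 \right)} \left(29 + 4 \left(\left(4 + 3 X{\left(6,4 \right)}\right) + M\right)\right)\right)^{2} = \left(6 \cdot 3 \frac{1}{\left(-1\right) 3 + 3 \left(-2\right)} \left(29 + 4 \left(\left(4 + 3 \left(-2\right)\right) + 2\right)\right)\right)^{2} = \left(6 \cdot 3 \frac{1}{-3 - 6} \left(29 + 4 \left(\left(4 - 6\right) + 2\right)\right)\right)^{2} = \left(6 \cdot 3 \frac{1}{-9} \left(29 + 4 \left(-2 + 2\right)\right)\right)^{2} = \left(6 \cdot 3 \left(- \frac{1}{9}\right) \left(29 + 4 \cdot 0\right)\right)^{2} = \left(- 2 \left(29 + 0\right)\right)^{2} = \left(\left(-2\right) 29\right)^{2} = \left(-58\right)^{2} = 3364$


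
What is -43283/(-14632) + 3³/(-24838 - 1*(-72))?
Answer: 535775857/181188056 ≈ 2.9570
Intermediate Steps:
-43283/(-14632) + 3³/(-24838 - 1*(-72)) = -43283*(-1/14632) + 27/(-24838 + 72) = 43283/14632 + 27/(-24766) = 43283/14632 + 27*(-1/24766) = 43283/14632 - 27/24766 = 535775857/181188056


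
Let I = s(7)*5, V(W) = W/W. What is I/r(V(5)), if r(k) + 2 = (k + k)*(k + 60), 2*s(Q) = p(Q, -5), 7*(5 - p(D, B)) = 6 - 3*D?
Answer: 25/168 ≈ 0.14881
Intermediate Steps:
p(D, B) = 29/7 + 3*D/7 (p(D, B) = 5 - (6 - 3*D)/7 = 5 + (-6/7 + 3*D/7) = 29/7 + 3*D/7)
s(Q) = 29/14 + 3*Q/14 (s(Q) = (29/7 + 3*Q/7)/2 = 29/14 + 3*Q/14)
V(W) = 1
I = 125/7 (I = (29/14 + (3/14)*7)*5 = (29/14 + 3/2)*5 = (25/7)*5 = 125/7 ≈ 17.857)
r(k) = -2 + 2*k*(60 + k) (r(k) = -2 + (k + k)*(k + 60) = -2 + (2*k)*(60 + k) = -2 + 2*k*(60 + k))
I/r(V(5)) = 125/(7*(-2 + 2*1**2 + 120*1)) = 125/(7*(-2 + 2*1 + 120)) = 125/(7*(-2 + 2 + 120)) = (125/7)/120 = (125/7)*(1/120) = 25/168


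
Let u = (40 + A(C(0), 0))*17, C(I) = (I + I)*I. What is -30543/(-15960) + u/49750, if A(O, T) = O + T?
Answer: 10202447/5293400 ≈ 1.9274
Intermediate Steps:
C(I) = 2*I² (C(I) = (2*I)*I = 2*I²)
u = 680 (u = (40 + (2*0² + 0))*17 = (40 + (2*0 + 0))*17 = (40 + (0 + 0))*17 = (40 + 0)*17 = 40*17 = 680)
-30543/(-15960) + u/49750 = -30543/(-15960) + 680/49750 = -30543*(-1/15960) + 680*(1/49750) = 10181/5320 + 68/4975 = 10202447/5293400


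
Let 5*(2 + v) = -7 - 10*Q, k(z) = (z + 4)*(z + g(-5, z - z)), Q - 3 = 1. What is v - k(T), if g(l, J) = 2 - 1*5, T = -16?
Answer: -1197/5 ≈ -239.40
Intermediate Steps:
Q = 4 (Q = 3 + 1 = 4)
g(l, J) = -3 (g(l, J) = 2 - 5 = -3)
k(z) = (-3 + z)*(4 + z) (k(z) = (z + 4)*(z - 3) = (4 + z)*(-3 + z) = (-3 + z)*(4 + z))
v = -57/5 (v = -2 + (-7 - 10*4)/5 = -2 + (-7 - 40)/5 = -2 + (⅕)*(-47) = -2 - 47/5 = -57/5 ≈ -11.400)
v - k(T) = -57/5 - (-12 - 16 + (-16)²) = -57/5 - (-12 - 16 + 256) = -57/5 - 1*228 = -57/5 - 228 = -1197/5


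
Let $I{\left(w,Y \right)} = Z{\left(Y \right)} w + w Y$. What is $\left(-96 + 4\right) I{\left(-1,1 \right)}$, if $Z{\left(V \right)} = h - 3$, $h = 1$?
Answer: $-92$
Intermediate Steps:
$Z{\left(V \right)} = -2$ ($Z{\left(V \right)} = 1 - 3 = -2$)
$I{\left(w,Y \right)} = - 2 w + Y w$ ($I{\left(w,Y \right)} = - 2 w + w Y = - 2 w + Y w$)
$\left(-96 + 4\right) I{\left(-1,1 \right)} = \left(-96 + 4\right) \left(- (-2 + 1)\right) = - 92 \left(\left(-1\right) \left(-1\right)\right) = \left(-92\right) 1 = -92$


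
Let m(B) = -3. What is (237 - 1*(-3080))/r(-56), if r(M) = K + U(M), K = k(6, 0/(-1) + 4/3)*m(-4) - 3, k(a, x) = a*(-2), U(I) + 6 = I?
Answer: -3317/29 ≈ -114.38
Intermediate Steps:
U(I) = -6 + I
k(a, x) = -2*a
K = 33 (K = -2*6*(-3) - 3 = -12*(-3) - 3 = 36 - 3 = 33)
r(M) = 27 + M (r(M) = 33 + (-6 + M) = 27 + M)
(237 - 1*(-3080))/r(-56) = (237 - 1*(-3080))/(27 - 56) = (237 + 3080)/(-29) = 3317*(-1/29) = -3317/29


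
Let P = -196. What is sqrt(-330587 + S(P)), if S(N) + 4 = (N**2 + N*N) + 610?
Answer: I*sqrt(253149) ≈ 503.14*I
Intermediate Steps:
S(N) = 606 + 2*N**2 (S(N) = -4 + ((N**2 + N*N) + 610) = -4 + ((N**2 + N**2) + 610) = -4 + (2*N**2 + 610) = -4 + (610 + 2*N**2) = 606 + 2*N**2)
sqrt(-330587 + S(P)) = sqrt(-330587 + (606 + 2*(-196)**2)) = sqrt(-330587 + (606 + 2*38416)) = sqrt(-330587 + (606 + 76832)) = sqrt(-330587 + 77438) = sqrt(-253149) = I*sqrt(253149)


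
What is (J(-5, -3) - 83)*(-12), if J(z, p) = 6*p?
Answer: 1212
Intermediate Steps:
(J(-5, -3) - 83)*(-12) = (6*(-3) - 83)*(-12) = (-18 - 83)*(-12) = -101*(-12) = 1212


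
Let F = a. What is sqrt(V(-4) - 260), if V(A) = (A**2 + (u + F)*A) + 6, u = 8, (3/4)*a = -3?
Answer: I*sqrt(254) ≈ 15.937*I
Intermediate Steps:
a = -4 (a = (4/3)*(-3) = -4)
F = -4
V(A) = 6 + A**2 + 4*A (V(A) = (A**2 + (8 - 4)*A) + 6 = (A**2 + 4*A) + 6 = 6 + A**2 + 4*A)
sqrt(V(-4) - 260) = sqrt((6 + (-4)**2 + 4*(-4)) - 260) = sqrt((6 + 16 - 16) - 260) = sqrt(6 - 260) = sqrt(-254) = I*sqrt(254)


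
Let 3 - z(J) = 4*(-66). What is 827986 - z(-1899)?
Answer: 827719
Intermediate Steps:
z(J) = 267 (z(J) = 3 - 4*(-66) = 3 - 1*(-264) = 3 + 264 = 267)
827986 - z(-1899) = 827986 - 1*267 = 827986 - 267 = 827719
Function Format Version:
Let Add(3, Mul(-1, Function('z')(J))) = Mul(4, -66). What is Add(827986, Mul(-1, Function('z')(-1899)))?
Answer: 827719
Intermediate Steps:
Function('z')(J) = 267 (Function('z')(J) = Add(3, Mul(-1, Mul(4, -66))) = Add(3, Mul(-1, -264)) = Add(3, 264) = 267)
Add(827986, Mul(-1, Function('z')(-1899))) = Add(827986, Mul(-1, 267)) = Add(827986, -267) = 827719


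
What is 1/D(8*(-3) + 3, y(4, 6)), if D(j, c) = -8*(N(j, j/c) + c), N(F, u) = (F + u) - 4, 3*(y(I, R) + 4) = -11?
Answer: 69/16520 ≈ 0.0041768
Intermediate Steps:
y(I, R) = -23/3 (y(I, R) = -4 + (⅓)*(-11) = -4 - 11/3 = -23/3)
N(F, u) = -4 + F + u
D(j, c) = 32 - 8*c - 8*j - 8*j/c (D(j, c) = -8*((-4 + j + j/c) + c) = -8*(-4 + c + j + j/c) = 32 - 8*c - 8*j - 8*j/c)
1/D(8*(-3) + 3, y(4, 6)) = 1/(32 - 8*(-23/3) - 8*(8*(-3) + 3) - 8*(8*(-3) + 3)/(-23/3)) = 1/(32 + 184/3 - 8*(-24 + 3) - 8*(-24 + 3)*(-3/23)) = 1/(32 + 184/3 - 8*(-21) - 8*(-21)*(-3/23)) = 1/(32 + 184/3 + 168 - 504/23) = 1/(16520/69) = 69/16520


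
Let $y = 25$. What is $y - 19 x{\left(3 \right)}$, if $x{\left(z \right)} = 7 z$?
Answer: $-374$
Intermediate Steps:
$y - 19 x{\left(3 \right)} = 25 - 19 \cdot 7 \cdot 3 = 25 - 399 = -374$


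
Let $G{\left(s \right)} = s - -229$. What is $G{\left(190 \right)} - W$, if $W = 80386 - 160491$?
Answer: $80524$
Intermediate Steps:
$W = -80105$
$G{\left(s \right)} = 229 + s$ ($G{\left(s \right)} = s + 229 = 229 + s$)
$G{\left(190 \right)} - W = \left(229 + 190\right) - -80105 = 419 + 80105 = 80524$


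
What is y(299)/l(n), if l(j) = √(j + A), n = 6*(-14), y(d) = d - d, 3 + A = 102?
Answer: 0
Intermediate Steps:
A = 99 (A = -3 + 102 = 99)
y(d) = 0
n = -84
l(j) = √(99 + j) (l(j) = √(j + 99) = √(99 + j))
y(299)/l(n) = 0/(√(99 - 84)) = 0/(√15) = 0*(√15/15) = 0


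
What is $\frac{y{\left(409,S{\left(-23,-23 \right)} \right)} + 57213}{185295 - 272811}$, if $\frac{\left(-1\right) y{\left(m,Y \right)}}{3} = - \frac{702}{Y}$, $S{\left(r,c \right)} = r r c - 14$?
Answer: $- \frac{5956491}{9111388} \approx -0.65374$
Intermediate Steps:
$S{\left(r,c \right)} = -14 + c r^{2}$ ($S{\left(r,c \right)} = r^{2} c - 14 = c r^{2} - 14 = -14 + c r^{2}$)
$y{\left(m,Y \right)} = \frac{2106}{Y}$ ($y{\left(m,Y \right)} = - 3 \left(- \frac{702}{Y}\right) = \frac{2106}{Y}$)
$\frac{y{\left(409,S{\left(-23,-23 \right)} \right)} + 57213}{185295 - 272811} = \frac{\frac{2106}{-14 - 23 \left(-23\right)^{2}} + 57213}{185295 - 272811} = \frac{\frac{2106}{-14 - 12167} + 57213}{-87516} = \left(\frac{2106}{-14 - 12167} + 57213\right) \left(- \frac{1}{87516}\right) = \left(\frac{2106}{-12181} + 57213\right) \left(- \frac{1}{87516}\right) = \left(2106 \left(- \frac{1}{12181}\right) + 57213\right) \left(- \frac{1}{87516}\right) = \left(- \frac{162}{937} + 57213\right) \left(- \frac{1}{87516}\right) = \frac{53608419}{937} \left(- \frac{1}{87516}\right) = - \frac{5956491}{9111388}$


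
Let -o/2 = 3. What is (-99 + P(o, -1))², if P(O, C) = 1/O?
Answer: 354025/36 ≈ 9834.0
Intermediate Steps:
o = -6 (o = -2*3 = -6)
(-99 + P(o, -1))² = (-99 + 1/(-6))² = (-99 - ⅙)² = (-595/6)² = 354025/36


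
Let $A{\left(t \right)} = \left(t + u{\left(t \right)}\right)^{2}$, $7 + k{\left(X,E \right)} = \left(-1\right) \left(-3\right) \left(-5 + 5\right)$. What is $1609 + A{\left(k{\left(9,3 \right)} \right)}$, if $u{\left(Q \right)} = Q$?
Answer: $1805$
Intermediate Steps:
$k{\left(X,E \right)} = -7$ ($k{\left(X,E \right)} = -7 + \left(-1\right) \left(-3\right) \left(-5 + 5\right) = -7 + 3 \cdot 0 = -7 + 0 = -7$)
$A{\left(t \right)} = 4 t^{2}$ ($A{\left(t \right)} = \left(t + t\right)^{2} = \left(2 t\right)^{2} = 4 t^{2}$)
$1609 + A{\left(k{\left(9,3 \right)} \right)} = 1609 + 4 \left(-7\right)^{2} = 1609 + 4 \cdot 49 = 1609 + 196 = 1805$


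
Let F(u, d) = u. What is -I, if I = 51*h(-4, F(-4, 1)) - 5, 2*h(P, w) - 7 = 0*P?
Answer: -347/2 ≈ -173.50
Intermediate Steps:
h(P, w) = 7/2 (h(P, w) = 7/2 + (0*P)/2 = 7/2 + (½)*0 = 7/2 + 0 = 7/2)
I = 347/2 (I = 51*(7/2) - 5 = 357/2 - 5 = 347/2 ≈ 173.50)
-I = -1*347/2 = -347/2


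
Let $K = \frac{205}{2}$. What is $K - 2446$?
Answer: $- \frac{4687}{2} \approx -2343.5$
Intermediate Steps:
$K = \frac{205}{2}$ ($K = 205 \cdot \frac{1}{2} = \frac{205}{2} \approx 102.5$)
$K - 2446 = \frac{205}{2} - 2446 = - \frac{4687}{2}$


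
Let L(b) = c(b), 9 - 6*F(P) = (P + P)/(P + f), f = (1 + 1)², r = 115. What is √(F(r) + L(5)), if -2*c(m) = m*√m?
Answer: √(600474 - 1274490*√5)/714 ≈ 2.1005*I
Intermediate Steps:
f = 4 (f = 2² = 4)
c(m) = -m^(3/2)/2 (c(m) = -m*√m/2 = -m^(3/2)/2)
F(P) = 3/2 - P/(3*(4 + P)) (F(P) = 3/2 - (P + P)/(6*(P + 4)) = 3/2 - 2*P/(6*(4 + P)) = 3/2 - P/(3*(4 + P)))
L(b) = -b^(3/2)/2
√(F(r) + L(5)) = √((36 + 7*115)/(6*(4 + 115)) - 5*√5/2) = √((⅙)*(36 + 805)/119 - 5*√5/2) = √((⅙)*(1/119)*841 - 5*√5/2) = √(841/714 - 5*√5/2)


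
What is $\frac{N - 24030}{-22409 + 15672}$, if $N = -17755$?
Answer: $\frac{41785}{6737} \approx 6.2023$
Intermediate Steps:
$\frac{N - 24030}{-22409 + 15672} = \frac{-17755 - 24030}{-22409 + 15672} = - \frac{41785}{-6737} = \left(-41785\right) \left(- \frac{1}{6737}\right) = \frac{41785}{6737}$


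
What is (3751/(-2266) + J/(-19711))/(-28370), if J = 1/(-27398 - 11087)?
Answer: 258675041529/4433295754863700 ≈ 5.8348e-5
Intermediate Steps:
J = -1/38485 (J = 1/(-38485) = -1/38485 ≈ -2.5984e-5)
(3751/(-2266) + J/(-19711))/(-28370) = (3751/(-2266) - 1/38485/(-19711))/(-28370) = (3751*(-1/2266) - 1/38485*(-1/19711))*(-1/28370) = (-341/206 + 1/758577835)*(-1/28370) = -258675041529/156267034010*(-1/28370) = 258675041529/4433295754863700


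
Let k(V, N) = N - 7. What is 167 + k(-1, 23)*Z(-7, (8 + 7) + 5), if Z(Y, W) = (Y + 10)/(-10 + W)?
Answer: 859/5 ≈ 171.80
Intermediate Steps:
k(V, N) = -7 + N
Z(Y, W) = (10 + Y)/(-10 + W)
167 + k(-1, 23)*Z(-7, (8 + 7) + 5) = 167 + (-7 + 23)*((10 - 7)/(-10 + ((8 + 7) + 5))) = 167 + 16*(3/(-10 + (15 + 5))) = 167 + 16*(3/(-10 + 20)) = 167 + 16*(3/10) = 167 + 24/5 = 859/5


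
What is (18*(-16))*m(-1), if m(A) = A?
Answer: 288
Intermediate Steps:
(18*(-16))*m(-1) = (18*(-16))*(-1) = -288*(-1) = 288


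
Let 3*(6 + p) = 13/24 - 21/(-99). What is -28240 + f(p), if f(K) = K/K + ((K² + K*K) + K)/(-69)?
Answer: -611128056133/21640608 ≈ -28240.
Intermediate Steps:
p = -4553/792 (p = -6 + (13/24 - 21/(-99))/3 = -6 + (13*(1/24) - 21*(-1/99))/3 = -6 + (13/24 + 7/33)/3 = -6 + (⅓)*(199/264) = -6 + 199/792 = -4553/792 ≈ -5.7487)
f(K) = 1 - 2*K²/69 - K/69 (f(K) = 1 + ((K² + K²) + K)*(-1/69) = 1 + (2*K² + K)*(-1/69) = 1 + (K + 2*K²)*(-1/69) = 1 + (-2*K²/69 - K/69) = 1 - 2*K²/69 - K/69)
-28240 + f(p) = -28240 + (1 - 2*(-4553/792)²/69 - 1/69*(-4553/792)) = -28240 + (1 - 2/69*20729809/627264 + 4553/54648) = -28240 + (1 - 20729809/21640608 + 4553/54648) = -28240 + 2713787/21640608 = -611128056133/21640608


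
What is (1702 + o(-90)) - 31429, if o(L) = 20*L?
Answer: -31527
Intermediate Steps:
(1702 + o(-90)) - 31429 = (1702 + 20*(-90)) - 31429 = (1702 - 1800) - 31429 = -98 - 31429 = -31527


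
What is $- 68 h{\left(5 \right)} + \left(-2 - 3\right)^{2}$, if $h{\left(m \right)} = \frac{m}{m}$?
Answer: $-43$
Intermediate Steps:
$h{\left(m \right)} = 1$
$- 68 h{\left(5 \right)} + \left(-2 - 3\right)^{2} = \left(-68\right) 1 + \left(-2 - 3\right)^{2} = -68 + \left(-5\right)^{2} = -68 + 25 = -43$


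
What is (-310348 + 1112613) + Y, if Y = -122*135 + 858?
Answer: 786653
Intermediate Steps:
Y = -15612 (Y = -16470 + 858 = -15612)
(-310348 + 1112613) + Y = (-310348 + 1112613) - 15612 = 802265 - 15612 = 786653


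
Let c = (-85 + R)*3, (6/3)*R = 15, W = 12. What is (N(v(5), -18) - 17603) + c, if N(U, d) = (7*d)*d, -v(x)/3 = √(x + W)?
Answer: -31135/2 ≈ -15568.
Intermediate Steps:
R = 15/2 (R = (½)*15 = 15/2 ≈ 7.5000)
v(x) = -3*√(12 + x) (v(x) = -3*√(x + 12) = -3*√(12 + x))
N(U, d) = 7*d²
c = -465/2 (c = (-85 + 15/2)*3 = -155/2*3 = -465/2 ≈ -232.50)
(N(v(5), -18) - 17603) + c = (7*(-18)² - 17603) - 465/2 = (7*324 - 17603) - 465/2 = (2268 - 17603) - 465/2 = -15335 - 465/2 = -31135/2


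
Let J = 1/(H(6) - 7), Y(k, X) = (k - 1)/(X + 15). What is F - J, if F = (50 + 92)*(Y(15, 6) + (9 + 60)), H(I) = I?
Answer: 29681/3 ≈ 9893.7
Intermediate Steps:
Y(k, X) = (-1 + k)/(15 + X)
F = 29678/3 (F = (50 + 92)*((-1 + 15)/(15 + 6) + (9 + 60)) = 142*(14/21 + 69) = 142*((1/21)*14 + 69) = 142*(2/3 + 69) = 142*(209/3) = 29678/3 ≈ 9892.7)
J = -1 (J = 1/(6 - 7) = 1/(-1) = -1)
F - J = 29678/3 - 1*(-1) = 29678/3 + 1 = 29681/3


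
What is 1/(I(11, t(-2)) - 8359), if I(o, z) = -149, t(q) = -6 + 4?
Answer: -1/8508 ≈ -0.00011754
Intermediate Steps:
t(q) = -2
1/(I(11, t(-2)) - 8359) = 1/(-149 - 8359) = 1/(-8508) = -1/8508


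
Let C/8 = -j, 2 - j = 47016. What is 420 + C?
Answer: 376532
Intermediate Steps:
j = -47014 (j = 2 - 1*47016 = 2 - 47016 = -47014)
C = 376112 (C = 8*(-1*(-47014)) = 8*47014 = 376112)
420 + C = 420 + 376112 = 376532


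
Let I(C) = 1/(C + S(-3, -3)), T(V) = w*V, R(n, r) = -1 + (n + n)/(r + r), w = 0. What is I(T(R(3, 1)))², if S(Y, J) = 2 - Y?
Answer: 1/25 ≈ 0.040000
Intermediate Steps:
R(n, r) = -1 + n/r (R(n, r) = -1 + (2*n)/((2*r)) = -1 + (2*n)*(1/(2*r)) = -1 + n/r)
T(V) = 0 (T(V) = 0*V = 0)
I(C) = 1/(5 + C) (I(C) = 1/(C + (2 - 1*(-3))) = 1/(C + (2 + 3)) = 1/(C + 5) = 1/(5 + C))
I(T(R(3, 1)))² = (1/(5 + 0))² = (1/5)² = (⅕)² = 1/25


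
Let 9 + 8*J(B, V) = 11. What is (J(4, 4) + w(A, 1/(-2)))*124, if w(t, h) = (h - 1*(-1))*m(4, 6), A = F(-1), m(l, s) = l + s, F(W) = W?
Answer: 651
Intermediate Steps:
J(B, V) = 1/4 (J(B, V) = -9/8 + (1/8)*11 = -9/8 + 11/8 = 1/4)
A = -1
w(t, h) = 10 + 10*h (w(t, h) = (h - 1*(-1))*(4 + 6) = (h + 1)*10 = (1 + h)*10 = 10 + 10*h)
(J(4, 4) + w(A, 1/(-2)))*124 = (1/4 + (10 + 10/(-2)))*124 = (1/4 + (10 + 10*(-1/2)))*124 = (1/4 + (10 - 5))*124 = (1/4 + 5)*124 = (21/4)*124 = 651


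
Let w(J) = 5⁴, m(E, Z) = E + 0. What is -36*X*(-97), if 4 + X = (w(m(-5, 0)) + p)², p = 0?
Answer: 1364048532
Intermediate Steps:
m(E, Z) = E
w(J) = 625
X = 390621 (X = -4 + (625 + 0)² = -4 + 625² = -4 + 390625 = 390621)
-36*X*(-97) = -36*390621*(-97) = -14062356*(-97) = 1364048532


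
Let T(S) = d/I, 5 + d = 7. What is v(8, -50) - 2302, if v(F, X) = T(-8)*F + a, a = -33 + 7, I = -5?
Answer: -11656/5 ≈ -2331.2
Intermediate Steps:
d = 2 (d = -5 + 7 = 2)
T(S) = -2/5 (T(S) = 2/(-5) = 2*(-1/5) = -2/5)
a = -26
v(F, X) = -26 - 2*F/5 (v(F, X) = -2*F/5 - 26 = -26 - 2*F/5)
v(8, -50) - 2302 = (-26 - 2/5*8) - 2302 = (-26 - 16/5) - 2302 = -146/5 - 2302 = -11656/5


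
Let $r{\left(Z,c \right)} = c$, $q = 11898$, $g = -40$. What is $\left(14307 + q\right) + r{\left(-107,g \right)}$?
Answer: $26165$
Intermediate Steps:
$\left(14307 + q\right) + r{\left(-107,g \right)} = \left(14307 + 11898\right) - 40 = 26205 - 40 = 26165$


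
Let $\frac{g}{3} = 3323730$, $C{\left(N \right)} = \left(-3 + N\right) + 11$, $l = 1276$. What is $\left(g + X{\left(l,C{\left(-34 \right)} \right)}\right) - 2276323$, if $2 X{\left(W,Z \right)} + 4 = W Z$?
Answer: $7678277$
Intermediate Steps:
$C{\left(N \right)} = 8 + N$
$X{\left(W,Z \right)} = -2 + \frac{W Z}{2}$
$g = 9971190$ ($g = 3 \cdot 3323730 = 9971190$)
$\left(g + X{\left(l,C{\left(-34 \right)} \right)}\right) - 2276323 = \left(9971190 + \left(-2 + \frac{1}{2} \cdot 1276 \left(8 - 34\right)\right)\right) - 2276323 = \left(9971190 + \left(-2 + \frac{1}{2} \cdot 1276 \left(-26\right)\right)\right) - 2276323 = \left(9971190 - 16590\right) - 2276323 = 9954600 - 2276323 = 7678277$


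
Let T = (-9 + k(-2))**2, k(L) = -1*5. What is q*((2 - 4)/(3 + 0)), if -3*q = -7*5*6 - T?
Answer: -812/9 ≈ -90.222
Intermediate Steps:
k(L) = -5
T = 196 (T = (-9 - 5)**2 = (-14)**2 = 196)
q = 406/3 (q = -(-7*5*6 - 1*196)/3 = -(-35*6 - 196)/3 = -(-210 - 196)/3 = -1/3*(-406) = 406/3 ≈ 135.33)
q*((2 - 4)/(3 + 0)) = 406*((2 - 4)/(3 + 0))/3 = 406*(-2/3)/3 = 406*(-2*1/3)/3 = (406/3)*(-2/3) = -812/9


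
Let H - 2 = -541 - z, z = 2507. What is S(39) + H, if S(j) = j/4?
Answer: -12145/4 ≈ -3036.3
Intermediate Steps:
S(j) = j/4 (S(j) = j*(¼) = j/4)
H = -3046 (H = 2 + (-541 - 1*2507) = 2 + (-541 - 2507) = 2 - 3048 = -3046)
S(39) + H = (¼)*39 - 3046 = 39/4 - 3046 = -12145/4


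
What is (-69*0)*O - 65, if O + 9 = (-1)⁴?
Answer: -65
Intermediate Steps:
O = -8 (O = -9 + (-1)⁴ = -9 + 1 = -8)
(-69*0)*O - 65 = -69*0*(-8) - 65 = 0*(-8) - 65 = 0 - 65 = -65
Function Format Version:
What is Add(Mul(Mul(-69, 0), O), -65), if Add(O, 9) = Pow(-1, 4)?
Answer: -65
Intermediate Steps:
O = -8 (O = Add(-9, Pow(-1, 4)) = Add(-9, 1) = -8)
Add(Mul(Mul(-69, 0), O), -65) = Add(Mul(Mul(-69, 0), -8), -65) = Add(Mul(0, -8), -65) = Add(0, -65) = -65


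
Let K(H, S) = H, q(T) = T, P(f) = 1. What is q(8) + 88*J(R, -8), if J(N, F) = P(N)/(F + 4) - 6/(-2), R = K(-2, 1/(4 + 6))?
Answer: 250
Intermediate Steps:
R = -2
J(N, F) = 3 + 1/(4 + F) (J(N, F) = 1/(F + 4) - 6/(-2) = 1/(4 + F) - 6*(-1/2) = 1/(4 + F) + 3 = 3 + 1/(4 + F))
q(8) + 88*J(R, -8) = 8 + 88*((13 + 3*(-8))/(4 - 8)) = 8 + 88*((13 - 24)/(-4)) = 8 + 88*(-1/4*(-11)) = 8 + 88*(11/4) = 8 + 242 = 250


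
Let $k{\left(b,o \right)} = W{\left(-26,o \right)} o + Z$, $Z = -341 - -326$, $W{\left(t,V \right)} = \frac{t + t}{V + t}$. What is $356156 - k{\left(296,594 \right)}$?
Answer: $\frac{25292002}{71} \approx 3.5623 \cdot 10^{5}$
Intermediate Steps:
$W{\left(t,V \right)} = \frac{2 t}{V + t}$
$Z = -15$ ($Z = -341 + 326 = -15$)
$k{\left(b,o \right)} = -15 - \frac{52 o}{-26 + o}$ ($k{\left(b,o \right)} = 2 \left(-26\right) \frac{1}{o - 26} o - 15 = 2 \left(-26\right) \frac{1}{-26 + o} o - 15 = - \frac{52}{-26 + o} o - 15 = - \frac{52 o}{-26 + o} - 15 = -15 - \frac{52 o}{-26 + o}$)
$356156 - k{\left(296,594 \right)} = 356156 - \frac{390 - 39798}{-26 + 594} = 356156 - \frac{390 - 39798}{568} = 356156 - \frac{1}{568} \left(-39408\right) = 356156 - - \frac{4926}{71} = 356156 + \frac{4926}{71} = \frac{25292002}{71}$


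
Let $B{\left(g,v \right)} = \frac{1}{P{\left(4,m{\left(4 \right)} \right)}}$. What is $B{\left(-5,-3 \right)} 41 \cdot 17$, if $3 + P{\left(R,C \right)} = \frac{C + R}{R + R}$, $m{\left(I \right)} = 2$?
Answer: $- \frac{2788}{9} \approx -309.78$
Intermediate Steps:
$P{\left(R,C \right)} = -3 + \frac{C + R}{2 R}$ ($P{\left(R,C \right)} = -3 + \frac{C + R}{R + R} = -3 + \frac{C + R}{2 R}$)
$B{\left(g,v \right)} = - \frac{4}{9}$ ($B{\left(g,v \right)} = \frac{1}{\frac{1}{2} \cdot \frac{1}{4} \left(2 - 20\right)} = \frac{1}{\frac{1}{2} \cdot \frac{1}{4} \left(-18\right)} = \frac{1}{- \frac{9}{4}} = - \frac{4}{9}$)
$B{\left(-5,-3 \right)} 41 \cdot 17 = \left(- \frac{4}{9}\right) 41 \cdot 17 = \left(- \frac{164}{9}\right) 17 = - \frac{2788}{9}$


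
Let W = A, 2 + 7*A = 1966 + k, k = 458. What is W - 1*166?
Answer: 180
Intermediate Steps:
A = 346 (A = -2/7 + (1966 + 458)/7 = -2/7 + (⅐)*2424 = -2/7 + 2424/7 = 346)
W = 346
W - 1*166 = 346 - 1*166 = 346 - 166 = 180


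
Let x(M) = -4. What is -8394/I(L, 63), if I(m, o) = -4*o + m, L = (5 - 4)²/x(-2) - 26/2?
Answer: 33576/1061 ≈ 31.646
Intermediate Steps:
L = -53/4 (L = (5 - 4)²/(-4) - 26/2 = 1²*(-¼) - 26*½ = 1*(-¼) - 13 = -¼ - 13 = -53/4 ≈ -13.250)
I(m, o) = m - 4*o
-8394/I(L, 63) = -8394/(-53/4 - 4*63) = -8394/(-53/4 - 252) = -8394/(-1061/4) = -8394*(-4/1061) = 33576/1061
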